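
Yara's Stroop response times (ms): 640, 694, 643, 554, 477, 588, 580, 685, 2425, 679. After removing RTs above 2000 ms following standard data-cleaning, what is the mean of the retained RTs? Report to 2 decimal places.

615.56 ms

Excluded: 2425
Retained (n=9): Σ = 5540
Mean = 5540/9 = 615.5556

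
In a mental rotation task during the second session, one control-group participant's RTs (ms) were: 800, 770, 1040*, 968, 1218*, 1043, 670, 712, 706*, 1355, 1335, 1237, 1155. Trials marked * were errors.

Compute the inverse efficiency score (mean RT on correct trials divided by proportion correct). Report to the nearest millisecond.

Correct trials (n=10): 800, 770, 968, 1043, 670, 712, 1355, 1335, 1237, 1155
Mean correct RT = 10045/10 = 1004.5000 ms
Proportion correct = 10/13
IES = 1004.5000 / (10/13) = 1305.850 ms

1306 ms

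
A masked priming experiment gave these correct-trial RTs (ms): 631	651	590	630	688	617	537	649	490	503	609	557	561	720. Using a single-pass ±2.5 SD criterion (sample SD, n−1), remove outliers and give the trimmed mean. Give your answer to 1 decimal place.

602.4 ms

n = 14, ΣRT = 8433, M = 602.357
Σ(x−M)² = 58247.21; s = √(58247.21/13) = 66.937
Cutoffs: 602.357 ± 2.5·66.937 → [435.0, 769.7]
No RTs fall outside the cutoffs; all 14 retained. Mean = 8433/14 = 602.357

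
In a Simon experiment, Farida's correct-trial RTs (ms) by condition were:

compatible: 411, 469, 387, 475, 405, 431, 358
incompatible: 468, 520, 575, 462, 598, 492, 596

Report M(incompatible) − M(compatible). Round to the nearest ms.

M(compatible) = 2936/7 = 419.429
M(incompatible) = 3711/7 = 530.143
Difference = 530.143 − 419.429 = 110.714 ms

111 ms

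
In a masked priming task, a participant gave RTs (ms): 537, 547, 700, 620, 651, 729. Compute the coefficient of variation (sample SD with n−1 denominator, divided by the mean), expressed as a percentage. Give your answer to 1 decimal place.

12.4%

n = 6, Σ = 3784, M = 630.6667
Σ(x−M)² = 30777.333; s = √(30777.333/5) = 78.4568
CV = 78.4568 / 630.6667 = 0.12440 = 12.440%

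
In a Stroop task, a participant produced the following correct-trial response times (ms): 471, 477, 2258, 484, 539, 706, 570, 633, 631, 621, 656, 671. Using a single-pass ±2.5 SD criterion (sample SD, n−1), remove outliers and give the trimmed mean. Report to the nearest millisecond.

n = 12, ΣRT = 8717, M = 726.417
Σ(x−M)² = 2628940.92; s = √(2628940.92/11) = 488.871
Cutoffs: 726.417 ± 2.5·488.871 → [-495.8, 1948.6]
Outside: 2258 → excluded.
Retained (n=11): Σ = 6459, mean = 6459/11 = 587.182

587 ms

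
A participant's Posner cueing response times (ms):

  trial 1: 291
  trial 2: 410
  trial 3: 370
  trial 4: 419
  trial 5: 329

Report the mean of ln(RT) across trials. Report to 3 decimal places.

5.887

ln(RT): 5.6733, 6.0162, 5.9135, 6.0379, 5.7961
Σ ln(RT) = 29.4369
Mean = 29.4369/5 = 5.88738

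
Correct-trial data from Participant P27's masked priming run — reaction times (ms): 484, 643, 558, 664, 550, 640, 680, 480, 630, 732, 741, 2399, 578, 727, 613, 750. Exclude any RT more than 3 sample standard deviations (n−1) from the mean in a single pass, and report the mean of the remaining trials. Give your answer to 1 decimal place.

631.3 ms

n = 16, ΣRT = 11869, M = 741.812
Σ(x−M)² = 3038180.44; s = √(3038180.44/15) = 450.050
Cutoffs: 741.812 ± 3·450.050 → [-608.3, 2092.0]
Outside: 2399 → excluded.
Retained (n=15): Σ = 9470, mean = 9470/15 = 631.333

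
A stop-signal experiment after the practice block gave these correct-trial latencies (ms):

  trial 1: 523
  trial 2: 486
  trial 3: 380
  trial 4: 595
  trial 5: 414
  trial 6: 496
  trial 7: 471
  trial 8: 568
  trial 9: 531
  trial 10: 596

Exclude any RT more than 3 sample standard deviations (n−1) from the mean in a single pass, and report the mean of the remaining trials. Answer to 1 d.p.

n = 10, ΣRT = 5060, M = 506.000
Σ(x−M)² = 46844.00; s = √(46844.00/9) = 72.145
Cutoffs: 506.000 ± 3·72.145 → [289.6, 722.4]
No RTs fall outside the cutoffs; all 10 retained. Mean = 5060/10 = 506.000

506.0 ms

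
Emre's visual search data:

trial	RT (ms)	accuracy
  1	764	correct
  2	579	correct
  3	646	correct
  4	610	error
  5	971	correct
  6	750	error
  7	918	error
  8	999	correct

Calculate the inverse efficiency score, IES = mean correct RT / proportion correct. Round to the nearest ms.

Correct trials (n=5): 764, 579, 646, 971, 999
Mean correct RT = 3959/5 = 791.8000 ms
Proportion correct = 5/8
IES = 791.8000 / (5/8) = 1266.880 ms

1267 ms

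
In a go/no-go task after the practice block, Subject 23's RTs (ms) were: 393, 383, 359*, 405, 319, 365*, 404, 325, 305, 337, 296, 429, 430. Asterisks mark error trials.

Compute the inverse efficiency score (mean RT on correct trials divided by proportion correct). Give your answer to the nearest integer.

433 ms

Correct trials (n=11): 393, 383, 405, 319, 404, 325, 305, 337, 296, 429, 430
Mean correct RT = 4026/11 = 366.0000 ms
Proportion correct = 11/13
IES = 366.0000 / (11/13) = 432.545 ms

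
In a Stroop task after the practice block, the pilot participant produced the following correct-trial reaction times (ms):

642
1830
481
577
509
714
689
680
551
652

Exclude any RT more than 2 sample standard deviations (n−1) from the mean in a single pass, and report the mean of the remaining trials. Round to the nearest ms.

n = 10, ΣRT = 7325, M = 732.500
Σ(x−M)² = 1394494.50; s = √(1394494.50/9) = 393.629
Cutoffs: 732.500 ± 2·393.629 → [-54.8, 1519.8]
Outside: 1830 → excluded.
Retained (n=9): Σ = 5495, mean = 5495/9 = 610.556

611 ms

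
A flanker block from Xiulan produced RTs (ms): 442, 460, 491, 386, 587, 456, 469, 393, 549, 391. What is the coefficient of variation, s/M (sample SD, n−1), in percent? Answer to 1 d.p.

14.4%

n = 10, Σ = 4624, M = 462.4000
Σ(x−M)² = 40100.400; s = √(40100.400/9) = 66.7503
CV = 66.7503 / 462.4000 = 0.14436 = 14.436%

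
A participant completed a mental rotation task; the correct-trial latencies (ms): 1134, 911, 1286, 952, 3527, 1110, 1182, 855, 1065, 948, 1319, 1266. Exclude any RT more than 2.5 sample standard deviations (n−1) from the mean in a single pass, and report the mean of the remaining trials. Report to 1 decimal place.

n = 12, ΣRT = 15555, M = 1296.250
Σ(x−M)² = 5688232.25; s = √(5688232.25/11) = 719.105
Cutoffs: 1296.250 ± 2.5·719.105 → [-501.5, 3094.0]
Outside: 3527 → excluded.
Retained (n=11): Σ = 12028, mean = 12028/11 = 1093.455

1093.5 ms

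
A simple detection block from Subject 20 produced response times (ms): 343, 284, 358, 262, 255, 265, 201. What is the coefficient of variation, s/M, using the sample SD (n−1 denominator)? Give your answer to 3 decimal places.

0.192

n = 7, Σ = 1968, M = 281.1429
Σ(x−M)² = 17474.857; s = √(17474.857/6) = 53.9674
CV = 53.9674 / 281.1429 = 0.19196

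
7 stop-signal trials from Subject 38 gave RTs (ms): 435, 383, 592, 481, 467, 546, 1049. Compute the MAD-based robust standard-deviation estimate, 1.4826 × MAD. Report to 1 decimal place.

96.4 ms

Sorted: 383, 435, 467, 481, 546, 592, 1049 → median = 481
|x − 481| sorted: 0, 14, 46, 65, 98, 111, 568 → MAD = 65
Robust SD ≈ 1.4826 × 65 = 96.369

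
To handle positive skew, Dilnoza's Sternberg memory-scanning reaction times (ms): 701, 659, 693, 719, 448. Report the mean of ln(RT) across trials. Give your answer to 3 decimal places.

ln(RT): 6.5525, 6.4907, 6.5410, 6.5779, 6.1048
Σ ln(RT) = 32.2669
Mean = 32.2669/5 = 6.45338

6.453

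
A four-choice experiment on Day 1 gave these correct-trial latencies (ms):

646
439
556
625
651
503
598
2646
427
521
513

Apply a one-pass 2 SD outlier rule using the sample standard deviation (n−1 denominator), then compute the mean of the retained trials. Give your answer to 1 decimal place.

547.9 ms

n = 11, ΣRT = 8125, M = 738.636
Σ(x−M)² = 4061046.55; s = √(4061046.55/10) = 637.263
Cutoffs: 738.636 ± 2·637.263 → [-535.9, 2013.2]
Outside: 2646 → excluded.
Retained (n=10): Σ = 5479, mean = 5479/10 = 547.900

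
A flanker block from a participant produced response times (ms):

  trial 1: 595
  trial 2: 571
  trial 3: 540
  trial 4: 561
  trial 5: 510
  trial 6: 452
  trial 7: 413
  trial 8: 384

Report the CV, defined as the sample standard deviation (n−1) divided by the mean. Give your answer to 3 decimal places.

0.155

n = 8, Σ = 4026, M = 503.2500
Σ(x−M)² = 42731.500; s = √(42731.500/7) = 78.1313
CV = 78.1313 / 503.2500 = 0.15525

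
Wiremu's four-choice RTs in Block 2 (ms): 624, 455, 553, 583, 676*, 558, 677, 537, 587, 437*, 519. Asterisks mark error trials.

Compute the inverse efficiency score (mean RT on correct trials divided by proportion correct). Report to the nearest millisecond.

Correct trials (n=9): 624, 455, 553, 583, 558, 677, 537, 587, 519
Mean correct RT = 5093/9 = 565.8889 ms
Proportion correct = 9/11
IES = 565.8889 / (9/11) = 691.642 ms

692 ms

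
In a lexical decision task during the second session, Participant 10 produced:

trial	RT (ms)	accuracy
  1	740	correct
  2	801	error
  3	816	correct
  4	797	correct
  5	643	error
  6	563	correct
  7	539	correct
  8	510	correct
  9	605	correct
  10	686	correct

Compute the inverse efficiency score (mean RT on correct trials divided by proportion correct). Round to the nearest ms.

Correct trials (n=8): 740, 816, 797, 563, 539, 510, 605, 686
Mean correct RT = 5256/8 = 657.0000 ms
Proportion correct = 8/10
IES = 657.0000 / (8/10) = 821.250 ms

821 ms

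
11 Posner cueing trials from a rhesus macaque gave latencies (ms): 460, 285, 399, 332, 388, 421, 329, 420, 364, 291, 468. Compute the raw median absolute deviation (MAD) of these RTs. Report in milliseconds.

Sorted: 285, 291, 329, 332, 364, 388, 399, 420, 421, 460, 468 → median = 388
|x − 388|: 72, 103, 11, 56, 0, 33, 59, 32, 24, 97, 80
Sorted deviations: 0, 11, 24, 32, 33, 56, 59, 72, 80, 97, 103 → MAD = 56

56 ms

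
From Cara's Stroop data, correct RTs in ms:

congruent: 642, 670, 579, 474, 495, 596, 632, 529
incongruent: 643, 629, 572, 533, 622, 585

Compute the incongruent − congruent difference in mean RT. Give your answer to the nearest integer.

20 ms

M(congruent) = 4617/8 = 577.125
M(incongruent) = 3584/6 = 597.333
Difference = 597.333 − 577.125 = 20.208 ms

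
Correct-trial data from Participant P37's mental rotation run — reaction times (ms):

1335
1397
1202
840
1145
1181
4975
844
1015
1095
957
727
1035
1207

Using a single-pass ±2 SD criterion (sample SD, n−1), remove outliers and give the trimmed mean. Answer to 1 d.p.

n = 14, ΣRT = 18955, M = 1353.929
Σ(x−M)² = 14590970.93; s = √(14590970.93/13) = 1059.425
Cutoffs: 1353.929 ± 2·1059.425 → [-764.9, 3472.8]
Outside: 4975 → excluded.
Retained (n=13): Σ = 13980, mean = 13980/13 = 1075.385

1075.4 ms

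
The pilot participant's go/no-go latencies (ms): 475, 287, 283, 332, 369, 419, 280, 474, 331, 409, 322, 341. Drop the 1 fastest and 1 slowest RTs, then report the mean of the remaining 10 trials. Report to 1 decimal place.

356.7 ms

Sorted: 280, 283, 287, 322, 331, 332, 341, 369, 409, 419, 474, 475
Drop lowest 1 (280) and highest 1 (475)
Remaining (n=10): Σ = 3567, mean = 3567/10 = 356.700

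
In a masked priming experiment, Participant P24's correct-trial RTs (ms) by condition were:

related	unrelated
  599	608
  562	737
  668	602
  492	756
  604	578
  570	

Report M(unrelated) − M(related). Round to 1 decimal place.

73.7 ms

M(related) = 3495/6 = 582.500
M(unrelated) = 3281/5 = 656.200
Difference = 656.200 − 582.500 = 73.700 ms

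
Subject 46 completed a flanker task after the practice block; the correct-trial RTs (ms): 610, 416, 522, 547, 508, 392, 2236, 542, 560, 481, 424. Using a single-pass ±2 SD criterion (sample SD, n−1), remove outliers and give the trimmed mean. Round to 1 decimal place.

500.2 ms

n = 11, ΣRT = 7238, M = 658.000
Σ(x−M)² = 2784170.00; s = √(2784170.00/10) = 527.652
Cutoffs: 658.000 ± 2·527.652 → [-397.3, 1713.3]
Outside: 2236 → excluded.
Retained (n=10): Σ = 5002, mean = 5002/10 = 500.200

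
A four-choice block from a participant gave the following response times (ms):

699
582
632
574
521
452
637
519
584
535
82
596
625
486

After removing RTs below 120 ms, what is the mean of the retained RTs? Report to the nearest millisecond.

Excluded: 82
Retained (n=13): Σ = 7442
Mean = 7442/13 = 572.4615

572 ms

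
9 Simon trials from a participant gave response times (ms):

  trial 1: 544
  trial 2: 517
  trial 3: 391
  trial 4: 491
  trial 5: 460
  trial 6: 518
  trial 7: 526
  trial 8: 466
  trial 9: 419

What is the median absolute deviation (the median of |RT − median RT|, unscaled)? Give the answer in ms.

31 ms

Sorted: 391, 419, 460, 466, 491, 517, 518, 526, 544 → median = 491
|x − 491|: 53, 26, 100, 0, 31, 27, 35, 25, 72
Sorted deviations: 0, 25, 26, 27, 31, 35, 53, 72, 100 → MAD = 31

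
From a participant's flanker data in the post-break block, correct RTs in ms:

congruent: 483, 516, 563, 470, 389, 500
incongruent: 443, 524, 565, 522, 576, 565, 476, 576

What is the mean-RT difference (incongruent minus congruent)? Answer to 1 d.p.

M(congruent) = 2921/6 = 486.833
M(incongruent) = 4247/8 = 530.875
Difference = 530.875 − 486.833 = 44.042 ms

44.0 ms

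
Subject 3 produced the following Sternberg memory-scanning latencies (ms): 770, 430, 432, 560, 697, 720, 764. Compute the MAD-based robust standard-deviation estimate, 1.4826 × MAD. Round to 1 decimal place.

Sorted: 430, 432, 560, 697, 720, 764, 770 → median = 697
|x − 697| sorted: 0, 23, 67, 73, 137, 265, 267 → MAD = 73
Robust SD ≈ 1.4826 × 73 = 108.230

108.2 ms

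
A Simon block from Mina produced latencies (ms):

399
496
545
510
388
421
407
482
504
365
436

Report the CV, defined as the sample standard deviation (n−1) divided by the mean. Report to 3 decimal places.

0.132

n = 11, Σ = 4953, M = 450.2727
Σ(x−M)² = 35236.182; s = √(35236.182/10) = 59.3601
CV = 59.3601 / 450.2727 = 0.13183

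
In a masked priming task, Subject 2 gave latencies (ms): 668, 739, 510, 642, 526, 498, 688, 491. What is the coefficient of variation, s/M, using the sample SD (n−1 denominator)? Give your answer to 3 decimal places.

n = 8, Σ = 4762, M = 595.2500
Σ(x−M)² = 69133.500; s = √(69133.500/7) = 99.3791
CV = 99.3791 / 595.2500 = 0.16695

0.167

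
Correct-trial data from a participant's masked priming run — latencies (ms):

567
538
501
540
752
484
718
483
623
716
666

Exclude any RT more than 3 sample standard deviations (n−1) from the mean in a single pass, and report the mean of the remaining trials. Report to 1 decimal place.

598.9 ms

n = 11, ΣRT = 6588, M = 598.909
Σ(x−M)² = 100834.91; s = √(100834.91/10) = 100.417
Cutoffs: 598.909 ± 3·100.417 → [297.7, 900.2]
No RTs fall outside the cutoffs; all 11 retained. Mean = 6588/11 = 598.909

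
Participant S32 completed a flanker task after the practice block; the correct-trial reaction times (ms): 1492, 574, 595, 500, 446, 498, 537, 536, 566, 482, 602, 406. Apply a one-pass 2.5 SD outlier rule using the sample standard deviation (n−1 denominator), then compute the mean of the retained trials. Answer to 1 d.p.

n = 12, ΣRT = 7234, M = 602.833
Σ(x−M)² = 901173.67; s = √(901173.67/11) = 286.225
Cutoffs: 602.833 ± 2.5·286.225 → [-112.7, 1318.4]
Outside: 1492 → excluded.
Retained (n=11): Σ = 5742, mean = 5742/11 = 522.000

522.0 ms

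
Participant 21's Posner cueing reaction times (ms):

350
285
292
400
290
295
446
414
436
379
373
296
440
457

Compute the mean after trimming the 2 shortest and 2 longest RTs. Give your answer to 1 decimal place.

Sorted: 285, 290, 292, 295, 296, 350, 373, 379, 400, 414, 436, 440, 446, 457
Drop lowest 2 (285, 290) and highest 2 (446, 457)
Remaining (n=10): Σ = 3675, mean = 3675/10 = 367.500

367.5 ms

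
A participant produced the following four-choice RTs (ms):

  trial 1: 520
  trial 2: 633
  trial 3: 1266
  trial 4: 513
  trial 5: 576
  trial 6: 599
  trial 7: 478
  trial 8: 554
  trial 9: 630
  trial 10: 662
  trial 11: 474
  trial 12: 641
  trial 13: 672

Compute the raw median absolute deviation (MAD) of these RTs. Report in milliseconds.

Sorted: 474, 478, 513, 520, 554, 576, 599, 630, 633, 641, 662, 672, 1266 → median = 599
|x − 599|: 79, 34, 667, 86, 23, 0, 121, 45, 31, 63, 125, 42, 73
Sorted deviations: 0, 23, 31, 34, 42, 45, 63, 73, 79, 86, 121, 125, 667 → MAD = 63

63 ms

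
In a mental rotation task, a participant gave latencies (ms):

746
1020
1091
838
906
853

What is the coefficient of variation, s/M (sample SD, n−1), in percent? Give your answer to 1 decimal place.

13.9%

n = 6, Σ = 5454, M = 909.0000
Σ(x−M)² = 80200.000; s = √(80200.000/5) = 126.6491
CV = 126.6491 / 909.0000 = 0.13933 = 13.933%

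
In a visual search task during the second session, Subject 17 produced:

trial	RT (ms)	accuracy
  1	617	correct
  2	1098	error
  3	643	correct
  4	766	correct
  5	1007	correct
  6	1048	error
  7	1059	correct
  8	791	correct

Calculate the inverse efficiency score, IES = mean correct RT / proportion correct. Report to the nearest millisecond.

1085 ms

Correct trials (n=6): 617, 643, 766, 1007, 1059, 791
Mean correct RT = 4883/6 = 813.8333 ms
Proportion correct = 6/8
IES = 813.8333 / (6/8) = 1085.111 ms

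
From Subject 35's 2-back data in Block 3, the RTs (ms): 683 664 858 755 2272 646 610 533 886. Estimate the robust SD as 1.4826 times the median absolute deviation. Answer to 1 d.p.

108.2 ms

Sorted: 533, 610, 646, 664, 683, 755, 858, 886, 2272 → median = 683
|x − 683| sorted: 0, 19, 37, 72, 73, 150, 175, 203, 1589 → MAD = 73
Robust SD ≈ 1.4826 × 73 = 108.230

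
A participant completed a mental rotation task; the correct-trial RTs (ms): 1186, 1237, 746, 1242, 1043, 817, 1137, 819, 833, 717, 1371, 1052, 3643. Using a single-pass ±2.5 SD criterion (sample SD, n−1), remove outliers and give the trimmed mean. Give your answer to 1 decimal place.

n = 13, ΣRT = 15843, M = 1218.692
Σ(x−M)² = 6912742.77; s = √(6912742.77/12) = 758.987
Cutoffs: 1218.692 ± 2.5·758.987 → [-678.8, 3116.2]
Outside: 3643 → excluded.
Retained (n=12): Σ = 12200, mean = 12200/12 = 1016.667

1016.7 ms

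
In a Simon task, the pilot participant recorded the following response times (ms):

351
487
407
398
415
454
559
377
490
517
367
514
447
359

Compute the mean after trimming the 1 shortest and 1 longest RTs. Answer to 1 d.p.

Sorted: 351, 359, 367, 377, 398, 407, 415, 447, 454, 487, 490, 514, 517, 559
Drop lowest 1 (351) and highest 1 (559)
Remaining (n=12): Σ = 5232, mean = 5232/12 = 436.000

436.0 ms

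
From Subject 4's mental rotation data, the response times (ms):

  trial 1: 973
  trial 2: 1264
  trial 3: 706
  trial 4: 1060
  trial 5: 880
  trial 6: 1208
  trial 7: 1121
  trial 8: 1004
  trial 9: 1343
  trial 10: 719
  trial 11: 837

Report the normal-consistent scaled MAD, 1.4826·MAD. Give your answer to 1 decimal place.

247.6 ms

Sorted: 706, 719, 837, 880, 973, 1004, 1060, 1121, 1208, 1264, 1343 → median = 1004
|x − 1004| sorted: 0, 31, 56, 117, 124, 167, 204, 260, 285, 298, 339 → MAD = 167
Robust SD ≈ 1.4826 × 167 = 247.594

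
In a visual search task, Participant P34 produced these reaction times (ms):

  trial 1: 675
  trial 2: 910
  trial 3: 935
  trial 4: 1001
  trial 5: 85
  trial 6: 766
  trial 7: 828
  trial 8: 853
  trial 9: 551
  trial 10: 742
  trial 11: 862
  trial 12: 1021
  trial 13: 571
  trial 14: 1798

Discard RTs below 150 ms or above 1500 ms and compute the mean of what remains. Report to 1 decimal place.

809.6 ms

Excluded: 85, 1798
Retained (n=12): Σ = 9715
Mean = 9715/12 = 809.5833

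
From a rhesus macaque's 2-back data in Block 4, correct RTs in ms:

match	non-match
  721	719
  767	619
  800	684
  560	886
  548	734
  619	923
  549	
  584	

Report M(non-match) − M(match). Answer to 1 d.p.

117.3 ms

M(match) = 5148/8 = 643.500
M(non-match) = 4565/6 = 760.833
Difference = 760.833 − 643.500 = 117.333 ms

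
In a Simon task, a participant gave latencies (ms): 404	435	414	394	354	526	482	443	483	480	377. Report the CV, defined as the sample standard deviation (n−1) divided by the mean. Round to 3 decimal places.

0.121

n = 11, Σ = 4792, M = 435.6364
Σ(x−M)² = 27886.545; s = √(27886.545/10) = 52.8077
CV = 52.8077 / 435.6364 = 0.12122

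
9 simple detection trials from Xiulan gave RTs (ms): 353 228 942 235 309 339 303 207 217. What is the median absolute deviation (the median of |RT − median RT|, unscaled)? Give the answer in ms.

68 ms

Sorted: 207, 217, 228, 235, 303, 309, 339, 353, 942 → median = 303
|x − 303|: 50, 75, 639, 68, 6, 36, 0, 96, 86
Sorted deviations: 0, 6, 36, 50, 68, 75, 86, 96, 639 → MAD = 68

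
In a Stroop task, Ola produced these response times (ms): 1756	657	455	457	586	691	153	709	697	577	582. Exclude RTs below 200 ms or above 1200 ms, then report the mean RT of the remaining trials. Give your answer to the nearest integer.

601 ms

Excluded: 153, 1756
Retained (n=9): Σ = 5411
Mean = 5411/9 = 601.2222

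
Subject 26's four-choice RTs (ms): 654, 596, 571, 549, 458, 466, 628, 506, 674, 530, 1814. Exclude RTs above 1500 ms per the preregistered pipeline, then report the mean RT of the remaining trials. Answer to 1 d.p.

Excluded: 1814
Retained (n=10): Σ = 5632
Mean = 5632/10 = 563.2000

563.2 ms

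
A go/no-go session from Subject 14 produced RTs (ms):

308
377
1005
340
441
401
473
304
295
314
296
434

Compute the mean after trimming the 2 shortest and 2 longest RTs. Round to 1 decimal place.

Sorted: 295, 296, 304, 308, 314, 340, 377, 401, 434, 441, 473, 1005
Drop lowest 2 (295, 296) and highest 2 (473, 1005)
Remaining (n=8): Σ = 2919, mean = 2919/8 = 364.875

364.9 ms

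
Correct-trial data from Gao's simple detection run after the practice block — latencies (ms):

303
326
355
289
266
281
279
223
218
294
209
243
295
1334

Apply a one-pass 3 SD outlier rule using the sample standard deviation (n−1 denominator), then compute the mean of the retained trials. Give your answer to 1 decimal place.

n = 14, ΣRT = 4915, M = 351.071
Σ(x−M)² = 1062672.93; s = √(1062672.93/13) = 285.909
Cutoffs: 351.071 ± 3·285.909 → [-506.7, 1208.8]
Outside: 1334 → excluded.
Retained (n=13): Σ = 3581, mean = 3581/13 = 275.462

275.5 ms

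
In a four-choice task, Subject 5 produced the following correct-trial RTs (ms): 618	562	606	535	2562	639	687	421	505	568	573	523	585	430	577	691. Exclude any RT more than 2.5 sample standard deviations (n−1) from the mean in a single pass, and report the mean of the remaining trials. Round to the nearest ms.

568 ms

n = 16, ΣRT = 11082, M = 692.625
Σ(x−M)² = 3813975.75; s = √(3813975.75/15) = 504.247
Cutoffs: 692.625 ± 2.5·504.247 → [-568.0, 1953.2]
Outside: 2562 → excluded.
Retained (n=15): Σ = 8520, mean = 8520/15 = 568.000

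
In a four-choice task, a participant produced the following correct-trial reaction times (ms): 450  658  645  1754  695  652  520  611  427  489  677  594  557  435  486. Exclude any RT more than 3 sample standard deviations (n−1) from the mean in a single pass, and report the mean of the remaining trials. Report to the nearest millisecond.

564 ms

n = 15, ΣRT = 9650, M = 643.333
Σ(x−M)² = 1439973.33; s = √(1439973.33/14) = 320.711
Cutoffs: 643.333 ± 3·320.711 → [-318.8, 1605.5]
Outside: 1754 → excluded.
Retained (n=14): Σ = 7896, mean = 7896/14 = 564.000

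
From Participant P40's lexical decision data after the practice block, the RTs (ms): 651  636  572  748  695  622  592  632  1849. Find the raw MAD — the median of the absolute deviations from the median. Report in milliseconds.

44 ms

Sorted: 572, 592, 622, 632, 636, 651, 695, 748, 1849 → median = 636
|x − 636|: 15, 0, 64, 112, 59, 14, 44, 4, 1213
Sorted deviations: 0, 4, 14, 15, 44, 59, 64, 112, 1213 → MAD = 44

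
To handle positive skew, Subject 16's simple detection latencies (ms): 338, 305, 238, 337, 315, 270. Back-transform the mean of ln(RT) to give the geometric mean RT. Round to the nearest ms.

298 ms

ln(RT): 5.8230, 5.7203, 5.4723, 5.8201, 5.7526, 5.5984
Mean ln(RT) = 34.1867/6 = 5.69778
Geometric mean = exp(5.69778) = 298.21 ms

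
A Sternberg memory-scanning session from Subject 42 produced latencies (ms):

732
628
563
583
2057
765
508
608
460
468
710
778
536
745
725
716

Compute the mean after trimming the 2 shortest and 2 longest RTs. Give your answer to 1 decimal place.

651.6 ms

Sorted: 460, 468, 508, 536, 563, 583, 608, 628, 710, 716, 725, 732, 745, 765, 778, 2057
Drop lowest 2 (460, 468) and highest 2 (778, 2057)
Remaining (n=12): Σ = 7819, mean = 7819/12 = 651.583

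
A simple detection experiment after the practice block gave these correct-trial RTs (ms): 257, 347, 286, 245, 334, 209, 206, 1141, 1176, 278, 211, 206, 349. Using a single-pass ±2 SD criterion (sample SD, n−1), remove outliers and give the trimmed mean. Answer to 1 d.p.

n = 13, ΣRT = 5245, M = 403.462
Σ(x−M)² = 1380695.23; s = √(1380695.23/12) = 339.202
Cutoffs: 403.462 ± 2·339.202 → [-274.9, 1081.9]
Outside: 1141, 1176 → excluded.
Retained (n=11): Σ = 2928, mean = 2928/11 = 266.182

266.2 ms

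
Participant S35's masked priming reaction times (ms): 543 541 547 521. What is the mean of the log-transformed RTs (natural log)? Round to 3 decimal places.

6.288

ln(RT): 6.2971, 6.2934, 6.3044, 6.2558
Σ ln(RT) = 25.1507
Mean = 25.1507/4 = 6.28768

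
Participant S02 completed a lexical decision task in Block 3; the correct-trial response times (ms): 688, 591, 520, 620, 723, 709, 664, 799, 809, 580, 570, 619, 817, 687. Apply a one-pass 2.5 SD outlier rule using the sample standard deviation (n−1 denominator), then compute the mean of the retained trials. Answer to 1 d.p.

n = 14, ΣRT = 9396, M = 671.143
Σ(x−M)² = 114473.71; s = √(114473.71/13) = 93.839
Cutoffs: 671.143 ± 2.5·93.839 → [436.5, 905.7]
No RTs fall outside the cutoffs; all 14 retained. Mean = 9396/14 = 671.143

671.1 ms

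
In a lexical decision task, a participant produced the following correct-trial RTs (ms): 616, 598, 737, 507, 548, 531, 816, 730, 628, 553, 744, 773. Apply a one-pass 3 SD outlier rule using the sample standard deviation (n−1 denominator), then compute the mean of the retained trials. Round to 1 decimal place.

n = 12, ΣRT = 7781, M = 648.417
Σ(x−M)² = 124226.92; s = √(124226.92/11) = 106.270
Cutoffs: 648.417 ± 3·106.270 → [329.6, 967.2]
No RTs fall outside the cutoffs; all 12 retained. Mean = 7781/12 = 648.417

648.4 ms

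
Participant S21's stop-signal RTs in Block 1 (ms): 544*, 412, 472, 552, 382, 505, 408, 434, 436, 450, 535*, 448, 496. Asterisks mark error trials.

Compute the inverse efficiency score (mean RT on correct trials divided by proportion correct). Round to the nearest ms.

Correct trials (n=11): 412, 472, 552, 382, 505, 408, 434, 436, 450, 448, 496
Mean correct RT = 4995/11 = 454.0909 ms
Proportion correct = 11/13
IES = 454.0909 / (11/13) = 536.653 ms

537 ms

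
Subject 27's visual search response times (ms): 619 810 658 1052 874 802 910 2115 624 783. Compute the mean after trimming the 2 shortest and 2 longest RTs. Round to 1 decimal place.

Sorted: 619, 624, 658, 783, 802, 810, 874, 910, 1052, 2115
Drop lowest 2 (619, 624) and highest 2 (1052, 2115)
Remaining (n=6): Σ = 4837, mean = 4837/6 = 806.167

806.2 ms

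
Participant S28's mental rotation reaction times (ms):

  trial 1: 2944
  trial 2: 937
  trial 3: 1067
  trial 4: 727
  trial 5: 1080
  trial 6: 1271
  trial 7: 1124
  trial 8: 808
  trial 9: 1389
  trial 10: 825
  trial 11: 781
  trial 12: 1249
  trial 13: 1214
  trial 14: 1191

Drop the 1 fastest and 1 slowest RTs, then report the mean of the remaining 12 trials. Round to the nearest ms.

1078 ms

Sorted: 727, 781, 808, 825, 937, 1067, 1080, 1124, 1191, 1214, 1249, 1271, 1389, 2944
Drop lowest 1 (727) and highest 1 (2944)
Remaining (n=12): Σ = 12936, mean = 12936/12 = 1078.000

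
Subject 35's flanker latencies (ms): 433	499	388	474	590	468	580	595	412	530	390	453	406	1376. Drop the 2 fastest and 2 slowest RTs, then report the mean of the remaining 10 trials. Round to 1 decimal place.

Sorted: 388, 390, 406, 412, 433, 453, 468, 474, 499, 530, 580, 590, 595, 1376
Drop lowest 2 (388, 390) and highest 2 (595, 1376)
Remaining (n=10): Σ = 4845, mean = 4845/10 = 484.500

484.5 ms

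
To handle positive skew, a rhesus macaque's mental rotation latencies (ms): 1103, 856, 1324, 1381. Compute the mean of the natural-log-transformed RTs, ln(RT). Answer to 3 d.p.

ln(RT): 7.0058, 6.7523, 7.1884, 7.2306
Σ ln(RT) = 28.1770
Mean = 28.1770/4 = 7.04426

7.044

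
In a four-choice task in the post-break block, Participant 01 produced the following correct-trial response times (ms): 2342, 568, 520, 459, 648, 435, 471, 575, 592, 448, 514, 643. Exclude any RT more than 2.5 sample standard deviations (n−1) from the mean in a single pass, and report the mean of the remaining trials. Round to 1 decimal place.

533.9 ms

n = 12, ΣRT = 8215, M = 684.583
Σ(x−M)² = 3055224.92; s = √(3055224.92/11) = 527.018
Cutoffs: 684.583 ± 2.5·527.018 → [-633.0, 2002.1]
Outside: 2342 → excluded.
Retained (n=11): Σ = 5873, mean = 5873/11 = 533.909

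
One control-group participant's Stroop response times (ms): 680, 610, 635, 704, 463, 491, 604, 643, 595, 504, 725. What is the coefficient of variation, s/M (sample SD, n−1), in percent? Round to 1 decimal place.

14.4%

n = 11, Σ = 6654, M = 604.9091
Σ(x−M)² = 75656.909; s = √(75656.909/10) = 86.9810
CV = 86.9810 / 604.9091 = 0.14379 = 14.379%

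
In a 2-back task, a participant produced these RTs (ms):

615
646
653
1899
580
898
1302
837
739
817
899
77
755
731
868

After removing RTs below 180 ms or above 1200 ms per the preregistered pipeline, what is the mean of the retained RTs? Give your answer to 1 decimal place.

Excluded: 77, 1302, 1899
Retained (n=12): Σ = 9038
Mean = 9038/12 = 753.1667

753.2 ms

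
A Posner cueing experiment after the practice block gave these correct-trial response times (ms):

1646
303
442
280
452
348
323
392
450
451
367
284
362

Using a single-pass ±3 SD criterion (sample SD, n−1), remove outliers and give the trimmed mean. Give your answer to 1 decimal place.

n = 13, ΣRT = 6100, M = 469.231
Σ(x−M)² = 1548272.31; s = √(1548272.31/12) = 359.197
Cutoffs: 469.231 ± 3·359.197 → [-608.4, 1546.8]
Outside: 1646 → excluded.
Retained (n=12): Σ = 4454, mean = 4454/12 = 371.167

371.2 ms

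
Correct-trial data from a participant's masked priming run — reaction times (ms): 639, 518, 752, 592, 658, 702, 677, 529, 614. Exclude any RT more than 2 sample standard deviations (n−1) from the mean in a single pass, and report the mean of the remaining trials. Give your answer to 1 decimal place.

n = 9, ΣRT = 5681, M = 631.222
Σ(x−M)² = 47573.56; s = √(47573.56/8) = 77.115
Cutoffs: 631.222 ± 2·77.115 → [477.0, 785.5]
No RTs fall outside the cutoffs; all 9 retained. Mean = 5681/9 = 631.222

631.2 ms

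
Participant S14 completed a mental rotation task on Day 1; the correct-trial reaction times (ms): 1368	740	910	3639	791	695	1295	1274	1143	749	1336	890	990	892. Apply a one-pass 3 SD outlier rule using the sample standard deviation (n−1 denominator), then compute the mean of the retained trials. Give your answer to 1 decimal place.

1005.6 ms

n = 14, ΣRT = 16712, M = 1193.714
Σ(x−M)² = 7169108.86; s = √(7169108.86/13) = 742.610
Cutoffs: 1193.714 ± 3·742.610 → [-1034.1, 3421.5]
Outside: 3639 → excluded.
Retained (n=13): Σ = 13073, mean = 13073/13 = 1005.615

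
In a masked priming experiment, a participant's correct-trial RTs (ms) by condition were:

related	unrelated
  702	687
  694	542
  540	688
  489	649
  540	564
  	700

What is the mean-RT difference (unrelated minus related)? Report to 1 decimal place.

45.3 ms

M(related) = 2965/5 = 593.000
M(unrelated) = 3830/6 = 638.333
Difference = 638.333 − 593.000 = 45.333 ms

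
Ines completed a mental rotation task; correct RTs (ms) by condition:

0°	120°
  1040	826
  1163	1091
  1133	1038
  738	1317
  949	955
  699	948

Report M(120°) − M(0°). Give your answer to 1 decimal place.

M(0°) = 5722/6 = 953.667
M(120°) = 6175/6 = 1029.167
Difference = 1029.167 − 953.667 = 75.500 ms

75.5 ms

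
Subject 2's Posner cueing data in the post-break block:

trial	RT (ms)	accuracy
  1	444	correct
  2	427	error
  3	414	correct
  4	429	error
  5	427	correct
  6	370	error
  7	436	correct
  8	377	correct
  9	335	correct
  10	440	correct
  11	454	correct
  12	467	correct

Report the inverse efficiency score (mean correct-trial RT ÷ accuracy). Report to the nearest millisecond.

Correct trials (n=9): 444, 414, 427, 436, 377, 335, 440, 454, 467
Mean correct RT = 3794/9 = 421.5556 ms
Proportion correct = 9/12
IES = 421.5556 / (9/12) = 562.074 ms

562 ms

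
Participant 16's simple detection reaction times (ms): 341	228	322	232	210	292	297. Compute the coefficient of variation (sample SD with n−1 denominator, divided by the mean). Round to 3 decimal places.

0.186

n = 7, Σ = 1922, M = 274.5714
Σ(x−M)² = 15619.714; s = √(15619.714/6) = 51.0224
CV = 51.0224 / 274.5714 = 0.18583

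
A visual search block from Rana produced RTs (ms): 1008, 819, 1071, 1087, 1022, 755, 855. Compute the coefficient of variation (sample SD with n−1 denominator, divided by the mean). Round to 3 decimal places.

0.141

n = 7, Σ = 6617, M = 945.2857
Σ(x−M)² = 106013.429; s = √(106013.429/6) = 132.9244
CV = 132.9244 / 945.2857 = 0.14062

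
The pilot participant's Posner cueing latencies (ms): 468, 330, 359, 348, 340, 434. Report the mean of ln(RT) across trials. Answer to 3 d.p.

ln(RT): 6.1485, 5.7991, 5.8833, 5.8522, 5.8289, 6.0730
Σ ln(RT) = 35.5851
Mean = 35.5851/6 = 5.93085

5.931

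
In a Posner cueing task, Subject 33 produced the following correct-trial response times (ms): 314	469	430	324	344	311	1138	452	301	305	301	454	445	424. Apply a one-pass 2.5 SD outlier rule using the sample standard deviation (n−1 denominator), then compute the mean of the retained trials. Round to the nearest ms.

375 ms

n = 14, ΣRT = 6012, M = 429.429
Σ(x−M)² = 599257.43; s = √(599257.43/13) = 214.701
Cutoffs: 429.429 ± 2.5·214.701 → [-107.3, 966.2]
Outside: 1138 → excluded.
Retained (n=13): Σ = 4874, mean = 4874/13 = 374.923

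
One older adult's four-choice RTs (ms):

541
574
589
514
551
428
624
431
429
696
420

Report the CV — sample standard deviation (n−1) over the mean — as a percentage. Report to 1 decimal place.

n = 11, Σ = 5797, M = 527.0000
Σ(x−M)² = 85034.000; s = √(85034.000/10) = 92.2139
CV = 92.2139 / 527.0000 = 0.17498 = 17.498%

17.5%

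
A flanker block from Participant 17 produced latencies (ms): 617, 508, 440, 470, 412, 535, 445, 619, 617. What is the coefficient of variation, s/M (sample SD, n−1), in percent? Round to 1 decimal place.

n = 9, Σ = 4663, M = 518.1111
Σ(x−M)² = 55144.889; s = √(55144.889/8) = 83.0248
CV = 83.0248 / 518.1111 = 0.16025 = 16.025%

16.0%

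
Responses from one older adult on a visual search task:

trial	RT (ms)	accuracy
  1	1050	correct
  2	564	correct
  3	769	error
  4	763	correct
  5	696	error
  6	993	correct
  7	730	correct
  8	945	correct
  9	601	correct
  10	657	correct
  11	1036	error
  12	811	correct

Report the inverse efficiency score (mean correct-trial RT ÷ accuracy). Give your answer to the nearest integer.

1054 ms

Correct trials (n=9): 1050, 564, 763, 993, 730, 945, 601, 657, 811
Mean correct RT = 7114/9 = 790.4444 ms
Proportion correct = 9/12
IES = 790.4444 / (9/12) = 1053.926 ms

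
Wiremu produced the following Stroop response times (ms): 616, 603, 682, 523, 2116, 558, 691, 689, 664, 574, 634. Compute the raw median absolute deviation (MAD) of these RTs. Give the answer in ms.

Sorted: 523, 558, 574, 603, 616, 634, 664, 682, 689, 691, 2116 → median = 634
|x − 634|: 18, 31, 48, 111, 1482, 76, 57, 55, 30, 60, 0
Sorted deviations: 0, 18, 30, 31, 48, 55, 57, 60, 76, 111, 1482 → MAD = 55

55 ms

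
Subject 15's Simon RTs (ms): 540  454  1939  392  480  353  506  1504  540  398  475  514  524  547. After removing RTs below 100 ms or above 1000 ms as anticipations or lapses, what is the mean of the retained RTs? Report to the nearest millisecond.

Excluded: 1504, 1939
Retained (n=12): Σ = 5723
Mean = 5723/12 = 476.9167

477 ms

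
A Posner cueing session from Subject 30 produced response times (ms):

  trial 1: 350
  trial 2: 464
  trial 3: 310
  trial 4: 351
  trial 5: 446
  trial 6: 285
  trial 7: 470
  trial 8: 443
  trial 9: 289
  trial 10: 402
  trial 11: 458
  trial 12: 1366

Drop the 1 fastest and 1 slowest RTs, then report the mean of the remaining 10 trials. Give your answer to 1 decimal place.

398.3 ms

Sorted: 285, 289, 310, 350, 351, 402, 443, 446, 458, 464, 470, 1366
Drop lowest 1 (285) and highest 1 (1366)
Remaining (n=10): Σ = 3983, mean = 3983/10 = 398.300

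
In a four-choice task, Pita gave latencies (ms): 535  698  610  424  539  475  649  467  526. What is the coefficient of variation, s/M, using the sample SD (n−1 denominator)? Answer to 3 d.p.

0.164

n = 9, Σ = 4923, M = 547.0000
Σ(x−M)² = 64536.000; s = √(64536.000/8) = 89.8165
CV = 89.8165 / 547.0000 = 0.16420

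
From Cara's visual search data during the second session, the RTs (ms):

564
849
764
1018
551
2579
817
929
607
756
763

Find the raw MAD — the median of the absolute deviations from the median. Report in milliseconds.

Sorted: 551, 564, 607, 756, 763, 764, 817, 849, 929, 1018, 2579 → median = 764
|x − 764|: 200, 85, 0, 254, 213, 1815, 53, 165, 157, 8, 1
Sorted deviations: 0, 1, 8, 53, 85, 157, 165, 200, 213, 254, 1815 → MAD = 157

157 ms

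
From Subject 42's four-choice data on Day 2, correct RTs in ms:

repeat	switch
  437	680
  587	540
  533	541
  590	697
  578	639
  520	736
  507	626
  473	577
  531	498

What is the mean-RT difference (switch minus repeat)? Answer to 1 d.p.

M(repeat) = 4756/9 = 528.444
M(switch) = 5534/9 = 614.889
Difference = 614.889 − 528.444 = 86.444 ms

86.4 ms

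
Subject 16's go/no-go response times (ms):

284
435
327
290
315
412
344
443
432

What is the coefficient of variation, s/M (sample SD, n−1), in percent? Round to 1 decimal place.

n = 9, Σ = 3282, M = 364.6667
Σ(x−M)² = 34252.000; s = √(34252.000/8) = 65.4332
CV = 65.4332 / 364.6667 = 0.17943 = 17.943%

17.9%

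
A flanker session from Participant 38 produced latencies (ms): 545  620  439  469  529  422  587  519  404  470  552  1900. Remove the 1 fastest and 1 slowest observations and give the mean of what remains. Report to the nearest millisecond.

Sorted: 404, 422, 439, 469, 470, 519, 529, 545, 552, 587, 620, 1900
Drop lowest 1 (404) and highest 1 (1900)
Remaining (n=10): Σ = 5152, mean = 5152/10 = 515.200

515 ms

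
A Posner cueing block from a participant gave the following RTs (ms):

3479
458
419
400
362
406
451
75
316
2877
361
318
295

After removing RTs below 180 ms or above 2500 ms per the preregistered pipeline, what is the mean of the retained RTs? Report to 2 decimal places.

Excluded: 75, 2877, 3479
Retained (n=10): Σ = 3786
Mean = 3786/10 = 378.6000

378.60 ms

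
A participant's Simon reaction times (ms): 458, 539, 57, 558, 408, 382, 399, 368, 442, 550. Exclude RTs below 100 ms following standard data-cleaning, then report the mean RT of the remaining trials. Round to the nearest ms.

456 ms

Excluded: 57
Retained (n=9): Σ = 4104
Mean = 4104/9 = 456.0000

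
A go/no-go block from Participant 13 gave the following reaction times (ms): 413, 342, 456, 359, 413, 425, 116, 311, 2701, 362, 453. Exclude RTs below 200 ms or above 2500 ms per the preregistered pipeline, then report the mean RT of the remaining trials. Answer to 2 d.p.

Excluded: 116, 2701
Retained (n=9): Σ = 3534
Mean = 3534/9 = 392.6667

392.67 ms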